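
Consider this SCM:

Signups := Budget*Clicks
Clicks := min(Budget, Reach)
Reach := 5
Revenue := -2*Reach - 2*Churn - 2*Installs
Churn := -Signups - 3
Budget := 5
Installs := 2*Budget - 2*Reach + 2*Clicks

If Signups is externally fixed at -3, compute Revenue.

Under do(Signups=-3), the mechanism Signups := Budget*Clicks is discarded; Signups is fixed at -3.
Clicks = min(Budget, Reach)  [with Budget=5, Reach=5]  = 5
Installs = 2*Budget - 2*Reach + 2*Clicks  [with Budget=5, Reach=5, Clicks=5]  = 10
Churn = -Signups - 3  [with Signups=-3]  = 0
Revenue = -2*Reach - 2*Churn - 2*Installs  [with Reach=5, Churn=0, Installs=10]  = -30

-30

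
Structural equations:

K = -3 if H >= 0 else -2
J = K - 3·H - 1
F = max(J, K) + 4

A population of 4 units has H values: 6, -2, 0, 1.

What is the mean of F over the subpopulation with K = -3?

1

Conditioning on K=-3 selects the 3 unit(s) with H ∈ {6, 0, 1}. Their F values: 1, 1, 1. Mean = 1.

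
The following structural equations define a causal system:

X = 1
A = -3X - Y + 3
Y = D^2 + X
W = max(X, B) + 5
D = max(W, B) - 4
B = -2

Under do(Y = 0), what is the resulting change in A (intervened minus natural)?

5

The intervention breaks the incoming arrows to Y: Y = D^2 + X no longer applies, and Y = 0.
A = -3X - Y + 3  [with X=1, Y=0]  = 0
Without intervention: W = max(X, B) + 5  [with X=1, B=-2]  = 6; D = max(W, B) - 4  [with W=6, B=-2]  = 2; Y = D^2 + X  [with D=2, X=1]  = 5; A = -3X - Y + 3  [with X=1, Y=5]  = -5.
Change = 0 − (-5) = 5.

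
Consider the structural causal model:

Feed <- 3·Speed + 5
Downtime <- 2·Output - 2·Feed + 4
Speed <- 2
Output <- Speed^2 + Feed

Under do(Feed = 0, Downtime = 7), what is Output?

4

The joint intervention fixes Feed = 0, Downtime = 7, removing each variable's own equation.
Output = Speed^2 + Feed  [with Speed=2, Feed=0]  = 4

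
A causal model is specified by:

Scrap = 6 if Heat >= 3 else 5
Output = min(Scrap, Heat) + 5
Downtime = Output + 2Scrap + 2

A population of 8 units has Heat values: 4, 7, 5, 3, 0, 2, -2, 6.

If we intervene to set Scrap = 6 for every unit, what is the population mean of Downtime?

Every unit gets Scrap=6 under the intervention. Downtime values become 23, 25, 24, 22, 19, 21, 17, 25; E[Downtime|do(Scrap=6)] = 22.

22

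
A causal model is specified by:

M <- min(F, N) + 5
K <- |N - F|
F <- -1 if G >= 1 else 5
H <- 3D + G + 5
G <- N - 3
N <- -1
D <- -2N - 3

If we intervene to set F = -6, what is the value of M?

The intervention breaks the incoming arrows to F: F <- -1 if G >= 1 else 5 no longer applies, and F = -6.
M = min(F, N) + 5  [with F=-6, N=-1]  = -1

-1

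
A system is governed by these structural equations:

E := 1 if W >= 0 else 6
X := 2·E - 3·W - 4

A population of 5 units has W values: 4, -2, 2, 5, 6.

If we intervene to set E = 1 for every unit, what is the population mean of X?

Under do(E=1), E's equation is replaced by E=1 for every unit. Per-unit X: -14, 4, -8, -17, -20. Mean = -11.

-11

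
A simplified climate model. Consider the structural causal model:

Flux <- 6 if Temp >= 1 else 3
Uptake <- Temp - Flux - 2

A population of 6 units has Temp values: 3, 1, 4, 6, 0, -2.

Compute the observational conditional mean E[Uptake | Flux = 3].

Conditioning on Flux=3 selects the 2 unit(s) with Temp ∈ {0, -2}. Their Uptake values: -5, -7. Mean = -6.

-6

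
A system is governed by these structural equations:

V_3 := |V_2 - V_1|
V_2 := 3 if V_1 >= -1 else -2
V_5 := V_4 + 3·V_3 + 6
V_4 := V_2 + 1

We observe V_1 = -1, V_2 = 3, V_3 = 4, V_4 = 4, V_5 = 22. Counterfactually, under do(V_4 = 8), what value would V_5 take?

Intervening sets V_4 = 8 and removes its equation (V_4 := V_2 + 1).
V_2 = 3 if V_1 >= -1 else -2  [with V_1=-1]  = 3
V_3 = |V_2 - V_1|  [with V_2=3, V_1=-1]  = 4
V_5 = V_4 + 3·V_3 + 6  [with V_4=8, V_3=4]  = 26

26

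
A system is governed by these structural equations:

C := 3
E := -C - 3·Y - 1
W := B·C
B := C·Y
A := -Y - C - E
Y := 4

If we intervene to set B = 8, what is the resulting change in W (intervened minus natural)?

The intervention breaks the incoming arrows to B: B := C·Y no longer applies, and B = 8.
W = B·C  [with B=8, C=3]  = 24
Without intervention: B = C·Y  [with C=3, Y=4]  = 12; W = B·C  [with B=12, C=3]  = 36.
Change = 24 − 36 = -12.

-12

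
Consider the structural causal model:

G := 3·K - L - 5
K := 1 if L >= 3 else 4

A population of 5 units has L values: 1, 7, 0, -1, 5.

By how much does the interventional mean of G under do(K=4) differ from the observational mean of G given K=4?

-2.4

do(K=4) breaks K's dependence on L. With K=4 fixed, G across the units is 6, 0, 7, 8, 2, mean 4.6.
Observing K=4 restricts to units where K's equation naturally yields 4: L ∈ {1, 0, -1}. In that subpopulation G = 6, 7, 8, mean 7.
Difference = 4.6 − 7 = -2.4.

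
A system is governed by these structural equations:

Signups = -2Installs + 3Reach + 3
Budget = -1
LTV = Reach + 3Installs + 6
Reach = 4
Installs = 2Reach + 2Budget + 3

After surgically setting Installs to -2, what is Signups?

The intervention breaks the incoming arrows to Installs: Installs = 2Reach + 2Budget + 3 no longer applies, and Installs = -2.
Signups = -2Installs + 3Reach + 3  [with Installs=-2, Reach=4]  = 19

19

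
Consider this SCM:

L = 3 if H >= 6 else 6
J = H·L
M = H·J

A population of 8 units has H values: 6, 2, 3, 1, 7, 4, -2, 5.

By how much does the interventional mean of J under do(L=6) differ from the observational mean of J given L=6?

6.5

Under do(L=6), L's equation is replaced by L=6 for every unit. Per-unit J: 36, 12, 18, 6, 42, 24, -12, 30. Mean = 19.5.
E[J|L=6] averages over only the 6 units with L=6 (H = 2, 3, 1, 4, -2, 5): J = 12, 18, 6, 24, -12, 30, mean 13.
Difference = 19.5 − 13 = 6.5.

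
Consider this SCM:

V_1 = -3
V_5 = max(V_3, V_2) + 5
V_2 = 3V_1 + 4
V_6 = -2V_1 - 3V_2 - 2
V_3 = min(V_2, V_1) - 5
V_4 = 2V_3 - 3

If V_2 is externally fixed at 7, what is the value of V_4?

Under do(V_2=7), the mechanism V_2 = 3V_1 + 4 is discarded; V_2 is fixed at 7.
V_3 = min(V_2, V_1) - 5  [with V_2=7, V_1=-3]  = -8
V_4 = 2V_3 - 3  [with V_3=-8]  = -19

-19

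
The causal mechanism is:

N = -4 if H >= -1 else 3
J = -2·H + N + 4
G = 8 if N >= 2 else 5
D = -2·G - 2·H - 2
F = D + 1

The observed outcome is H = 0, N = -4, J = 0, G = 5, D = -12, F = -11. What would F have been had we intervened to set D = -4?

-3

The intervention breaks the incoming arrows to D: D = -2·G - 2·H - 2 no longer applies, and D = -4.
F = D + 1  [with D=-4]  = -3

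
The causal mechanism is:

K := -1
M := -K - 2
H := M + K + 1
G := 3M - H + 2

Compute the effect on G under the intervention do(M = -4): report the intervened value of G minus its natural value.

-6

Under do(M=-4), the mechanism M := -K - 2 is discarded; M is fixed at -4.
H = M + K + 1  [with M=-4, K=-1]  = -4
G = 3M - H + 2  [with M=-4, H=-4]  = -6
Without intervention: M = -K - 2  [with K=-1]  = -1; H = M + K + 1  [with M=-1, K=-1]  = -1; G = 3M - H + 2  [with M=-1, H=-1]  = 0.
Change = -6 − 0 = -6.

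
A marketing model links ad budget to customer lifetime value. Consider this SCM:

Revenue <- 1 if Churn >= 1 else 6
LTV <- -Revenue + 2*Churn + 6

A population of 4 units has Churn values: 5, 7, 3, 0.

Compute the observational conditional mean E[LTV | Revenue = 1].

E[LTV|Revenue=1] averages over only the 3 units with Revenue=1 (Churn = 5, 7, 3): LTV = 15, 19, 11, mean 15.

15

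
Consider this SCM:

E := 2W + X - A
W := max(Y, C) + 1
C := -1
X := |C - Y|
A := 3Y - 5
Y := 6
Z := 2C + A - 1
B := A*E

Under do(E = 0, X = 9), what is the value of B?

Setting E = 0, X = 9 by intervention discards those variables' equations.
A = 3Y - 5  [with Y=6]  = 13
B = A*E  [with A=13, E=0]  = 0

0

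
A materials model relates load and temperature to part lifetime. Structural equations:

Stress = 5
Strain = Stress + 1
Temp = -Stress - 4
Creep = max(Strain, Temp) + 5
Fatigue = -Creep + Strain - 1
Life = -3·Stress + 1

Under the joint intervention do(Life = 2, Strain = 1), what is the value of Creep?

Under do(Life = 2, Strain = 1), each intervened variable's structural equation is replaced by its fixed value.
Temp = -Stress - 4  [with Stress=5]  = -9
Creep = max(Strain, Temp) + 5  [with Strain=1, Temp=-9]  = 6

6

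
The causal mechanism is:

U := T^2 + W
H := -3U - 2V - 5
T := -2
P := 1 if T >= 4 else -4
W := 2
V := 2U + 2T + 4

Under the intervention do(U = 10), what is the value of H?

-75

do(U=10) replaces the equation U := T^2 + W with the constant U = 10.
V = 2U + 2T + 4  [with U=10, T=-2]  = 20
H = -3U - 2V - 5  [with U=10, V=20]  = -75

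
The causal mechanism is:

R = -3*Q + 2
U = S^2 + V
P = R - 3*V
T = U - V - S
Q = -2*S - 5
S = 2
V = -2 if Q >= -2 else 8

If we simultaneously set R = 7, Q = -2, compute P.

Setting R = 7, Q = -2 by intervention discards those variables' equations.
V = -2 if Q >= -2 else 8  [with Q=-2]  = -2
P = R - 3*V  [with R=7, V=-2]  = 13

13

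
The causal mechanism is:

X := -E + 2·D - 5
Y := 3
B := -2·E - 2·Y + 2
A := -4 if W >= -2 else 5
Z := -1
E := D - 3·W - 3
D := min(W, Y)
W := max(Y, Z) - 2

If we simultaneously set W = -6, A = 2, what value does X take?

Under do(W = -6, A = 2), each intervened variable's structural equation is replaced by its fixed value.
D = min(W, Y)  [with W=-6, Y=3]  = -6
E = D - 3·W - 3  [with D=-6, W=-6]  = 9
X = -E + 2·D - 5  [with E=9, D=-6]  = -26

-26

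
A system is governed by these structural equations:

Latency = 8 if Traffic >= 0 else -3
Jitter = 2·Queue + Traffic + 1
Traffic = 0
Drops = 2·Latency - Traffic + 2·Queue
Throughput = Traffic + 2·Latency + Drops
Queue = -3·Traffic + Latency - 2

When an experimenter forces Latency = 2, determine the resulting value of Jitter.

do(Latency=2) replaces the equation Latency = 8 if Traffic >= 0 else -3 with the constant Latency = 2.
Queue = -3·Traffic + Latency - 2  [with Traffic=0, Latency=2]  = 0
Jitter = 2·Queue + Traffic + 1  [with Queue=0, Traffic=0]  = 1

1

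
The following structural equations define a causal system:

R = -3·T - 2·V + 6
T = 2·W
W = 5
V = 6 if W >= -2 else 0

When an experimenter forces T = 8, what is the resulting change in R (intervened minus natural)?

Under do(T=8), the mechanism T = 2·W is discarded; T is fixed at 8.
V = 6 if W >= -2 else 0  [with W=5]  = 6
R = -3·T - 2·V + 6  [with T=8, V=6]  = -30
Without intervention: T = 2·W  [with W=5]  = 10; V = 6 if W >= -2 else 0  [with W=5]  = 6; R = -3·T - 2·V + 6  [with T=10, V=6]  = -36.
Change = -30 − (-36) = 6.

6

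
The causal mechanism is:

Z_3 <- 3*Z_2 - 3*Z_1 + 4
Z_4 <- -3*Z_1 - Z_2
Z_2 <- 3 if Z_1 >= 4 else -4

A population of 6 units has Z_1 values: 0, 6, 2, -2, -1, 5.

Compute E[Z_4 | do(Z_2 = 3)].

-8

Every unit gets Z_2=3 under the intervention. Z_4 values become -3, -21, -9, 3, 0, -18; E[Z_4|do(Z_2=3)] = -8.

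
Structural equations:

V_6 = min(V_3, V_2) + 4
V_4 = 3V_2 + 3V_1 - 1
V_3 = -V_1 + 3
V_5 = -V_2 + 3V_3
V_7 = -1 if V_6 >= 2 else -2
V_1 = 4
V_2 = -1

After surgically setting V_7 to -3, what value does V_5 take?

-2

The intervention breaks the incoming arrows to V_7: V_7 = -1 if V_6 >= 2 else -2 no longer applies, and V_7 = -3.
V_5 is not downstream of the intervention, so its value is determined by the original equations.
V_3 = -V_1 + 3  [with V_1=4]  = -1
V_5 = -V_2 + 3V_3  [with V_2=-1, V_3=-1]  = -2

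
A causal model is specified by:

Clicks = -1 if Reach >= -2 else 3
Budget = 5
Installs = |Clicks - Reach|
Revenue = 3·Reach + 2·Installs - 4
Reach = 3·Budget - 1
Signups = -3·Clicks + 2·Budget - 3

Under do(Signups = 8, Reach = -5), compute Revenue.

The joint intervention fixes Signups = 8, Reach = -5, removing each variable's own equation.
Clicks = -1 if Reach >= -2 else 3  [with Reach=-5]  = 3
Installs = |Clicks - Reach|  [with Clicks=3, Reach=-5]  = 8
Revenue = 3·Reach + 2·Installs - 4  [with Reach=-5, Installs=8]  = -3

-3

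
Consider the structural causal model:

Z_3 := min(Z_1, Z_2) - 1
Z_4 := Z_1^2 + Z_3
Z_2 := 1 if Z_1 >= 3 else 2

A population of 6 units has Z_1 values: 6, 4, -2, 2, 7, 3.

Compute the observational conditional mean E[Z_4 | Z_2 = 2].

E[Z_4|Z_2=2] averages over only the 2 units with Z_2=2 (Z_1 = -2, 2): Z_4 = 1, 5, mean 3.

3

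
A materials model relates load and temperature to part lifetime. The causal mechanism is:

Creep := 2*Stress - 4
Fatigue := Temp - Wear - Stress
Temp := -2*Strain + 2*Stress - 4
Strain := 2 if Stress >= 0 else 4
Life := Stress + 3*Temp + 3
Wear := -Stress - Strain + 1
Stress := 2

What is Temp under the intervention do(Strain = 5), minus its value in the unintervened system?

-6

The intervention breaks the incoming arrows to Strain: Strain := 2 if Stress >= 0 else 4 no longer applies, and Strain = 5.
Temp = -2*Strain + 2*Stress - 4  [with Strain=5, Stress=2]  = -10
Without intervention: Strain = 2 if Stress >= 0 else 4  [with Stress=2]  = 2; Temp = -2*Strain + 2*Stress - 4  [with Strain=2, Stress=2]  = -4.
Change = -10 − (-4) = -6.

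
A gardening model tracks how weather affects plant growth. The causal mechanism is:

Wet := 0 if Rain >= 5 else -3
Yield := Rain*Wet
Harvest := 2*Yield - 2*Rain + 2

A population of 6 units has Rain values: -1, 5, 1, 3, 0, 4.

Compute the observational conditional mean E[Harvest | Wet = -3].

-9.2

Conditioning on Wet=-3 selects the 5 unit(s) with Rain ∈ {-1, 1, 3, 0, 4}. Their Harvest values: 10, -6, -22, 2, -30. Mean = -9.2.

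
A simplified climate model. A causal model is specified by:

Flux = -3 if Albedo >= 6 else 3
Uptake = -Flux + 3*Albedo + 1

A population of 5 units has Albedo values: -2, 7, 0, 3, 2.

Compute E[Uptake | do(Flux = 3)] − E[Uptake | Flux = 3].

The intervention sets Flux=3 in all 5 units regardless of Albedo. Recomputing Uptake per unit gives -8, 19, -2, 7, 4; average 4.
E[Uptake|Flux=3] averages over only the 4 units with Flux=3 (Albedo = -2, 0, 3, 2): Uptake = -8, -2, 7, 4, mean 0.25.
Difference = 4 − 0.25 = 3.75.

3.75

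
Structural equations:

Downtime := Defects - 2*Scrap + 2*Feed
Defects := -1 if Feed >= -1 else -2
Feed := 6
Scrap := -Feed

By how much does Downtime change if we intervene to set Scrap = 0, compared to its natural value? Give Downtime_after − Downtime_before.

The intervention breaks the incoming arrows to Scrap: Scrap := -Feed no longer applies, and Scrap = 0.
Defects = -1 if Feed >= -1 else -2  [with Feed=6]  = -1
Downtime = Defects - 2*Scrap + 2*Feed  [with Defects=-1, Scrap=0, Feed=6]  = 11
Without intervention: Defects = -1 if Feed >= -1 else -2  [with Feed=6]  = -1; Scrap = -Feed  [with Feed=6]  = -6; Downtime = Defects - 2*Scrap + 2*Feed  [with Defects=-1, Scrap=-6, Feed=6]  = 23.
Change = 11 − 23 = -12.

-12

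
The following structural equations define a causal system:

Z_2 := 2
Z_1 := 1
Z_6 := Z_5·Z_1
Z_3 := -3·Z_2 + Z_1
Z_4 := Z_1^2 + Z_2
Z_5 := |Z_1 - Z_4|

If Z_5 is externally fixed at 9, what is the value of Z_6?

9

The intervention breaks the incoming arrows to Z_5: Z_5 := |Z_1 - Z_4| no longer applies, and Z_5 = 9.
Z_6 = Z_5·Z_1  [with Z_5=9, Z_1=1]  = 9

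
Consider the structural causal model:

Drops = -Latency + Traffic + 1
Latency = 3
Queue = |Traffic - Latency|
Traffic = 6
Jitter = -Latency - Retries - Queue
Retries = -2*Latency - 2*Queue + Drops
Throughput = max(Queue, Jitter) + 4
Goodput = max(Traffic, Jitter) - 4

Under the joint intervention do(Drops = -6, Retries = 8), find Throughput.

7

Under do(Drops = -6, Retries = 8), each intervened variable's structural equation is replaced by its fixed value.
Queue = |Traffic - Latency|  [with Traffic=6, Latency=3]  = 3
Jitter = -Latency - Retries - Queue  [with Latency=3, Retries=8, Queue=3]  = -14
Throughput = max(Queue, Jitter) + 4  [with Queue=3, Jitter=-14]  = 7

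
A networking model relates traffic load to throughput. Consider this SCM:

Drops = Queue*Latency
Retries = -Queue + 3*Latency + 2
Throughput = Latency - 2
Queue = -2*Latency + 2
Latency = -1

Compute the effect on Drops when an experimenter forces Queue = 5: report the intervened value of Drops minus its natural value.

-1

The intervention breaks the incoming arrows to Queue: Queue = -2*Latency + 2 no longer applies, and Queue = 5.
Drops = Queue*Latency  [with Queue=5, Latency=-1]  = -5
Without intervention: Queue = -2*Latency + 2  [with Latency=-1]  = 4; Drops = Queue*Latency  [with Queue=4, Latency=-1]  = -4.
Change = -5 − (-4) = -1.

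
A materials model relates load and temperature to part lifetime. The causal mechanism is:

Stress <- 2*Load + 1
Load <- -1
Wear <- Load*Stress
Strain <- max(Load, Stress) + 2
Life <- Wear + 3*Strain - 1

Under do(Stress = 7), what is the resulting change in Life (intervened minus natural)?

do(Stress=7) replaces the equation Stress <- 2*Load + 1 with the constant Stress = 7.
Strain = max(Load, Stress) + 2  [with Load=-1, Stress=7]  = 9
Wear = Load*Stress  [with Load=-1, Stress=7]  = -7
Life = Wear + 3*Strain - 1  [with Wear=-7, Strain=9]  = 19
Without intervention: Stress = 2*Load + 1  [with Load=-1]  = -1; Strain = max(Load, Stress) + 2  [with Load=-1, Stress=-1]  = 1; Wear = Load*Stress  [with Load=-1, Stress=-1]  = 1; Life = Wear + 3*Strain - 1  [with Wear=1, Strain=1]  = 3.
Change = 19 − 3 = 16.

16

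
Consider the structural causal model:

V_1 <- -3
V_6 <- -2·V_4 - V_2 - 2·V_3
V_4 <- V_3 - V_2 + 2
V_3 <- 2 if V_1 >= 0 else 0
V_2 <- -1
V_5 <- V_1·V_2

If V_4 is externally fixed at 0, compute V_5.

Intervening sets V_4 = 0 and removes its equation (V_4 <- V_3 - V_2 + 2).
No directed path runs from V_4 to V_5, so V_5 keeps its natural value.
V_5 = V_1·V_2  [with V_1=-3, V_2=-1]  = 3

3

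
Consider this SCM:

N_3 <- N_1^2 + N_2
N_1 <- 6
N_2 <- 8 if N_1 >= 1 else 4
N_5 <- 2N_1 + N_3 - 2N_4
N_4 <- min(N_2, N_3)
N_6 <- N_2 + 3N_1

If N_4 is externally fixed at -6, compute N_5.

Intervening sets N_4 = -6 and removes its equation (N_4 <- min(N_2, N_3)).
N_2 = 8 if N_1 >= 1 else 4  [with N_1=6]  = 8
N_3 = N_1^2 + N_2  [with N_1=6, N_2=8]  = 44
N_5 = 2N_1 + N_3 - 2N_4  [with N_1=6, N_3=44, N_4=-6]  = 68

68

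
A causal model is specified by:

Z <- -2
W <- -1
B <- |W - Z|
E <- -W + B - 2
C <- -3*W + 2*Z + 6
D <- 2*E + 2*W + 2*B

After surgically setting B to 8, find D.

The intervention breaks the incoming arrows to B: B <- |W - Z| no longer applies, and B = 8.
E = -W + B - 2  [with W=-1, B=8]  = 7
D = 2*E + 2*W + 2*B  [with E=7, W=-1, B=8]  = 28

28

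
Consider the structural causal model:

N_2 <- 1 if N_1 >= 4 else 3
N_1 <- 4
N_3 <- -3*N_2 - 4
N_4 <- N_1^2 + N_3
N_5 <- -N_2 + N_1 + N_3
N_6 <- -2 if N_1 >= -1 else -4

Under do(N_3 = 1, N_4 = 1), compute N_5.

4

Setting N_3 = 1, N_4 = 1 by intervention discards those variables' equations.
N_2 = 1 if N_1 >= 4 else 3  [with N_1=4]  = 1
N_5 = -N_2 + N_1 + N_3  [with N_2=1, N_1=4, N_3=1]  = 4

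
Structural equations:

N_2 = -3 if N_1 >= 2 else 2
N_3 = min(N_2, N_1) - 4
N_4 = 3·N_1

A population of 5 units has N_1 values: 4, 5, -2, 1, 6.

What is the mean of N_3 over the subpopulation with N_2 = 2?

Conditioning on N_2=2 selects the 2 unit(s) with N_1 ∈ {-2, 1}. Their N_3 values: -6, -3. Mean = -4.5.

-4.5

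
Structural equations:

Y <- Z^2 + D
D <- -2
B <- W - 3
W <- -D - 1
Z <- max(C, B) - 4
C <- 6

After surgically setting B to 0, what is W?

1

Under do(B=0), the mechanism B <- W - 3 is discarded; B is fixed at 0.
Since W is not a descendant of the intervened variable, it is unaffected.
W = -D - 1  [with D=-2]  = 1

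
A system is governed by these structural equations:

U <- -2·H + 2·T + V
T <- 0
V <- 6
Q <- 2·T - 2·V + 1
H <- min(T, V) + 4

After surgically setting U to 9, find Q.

Intervening sets U = 9 and removes its equation (U <- -2·H + 2·T + V).
No directed path runs from U to Q, so Q keeps its natural value.
Q = 2·T - 2·V + 1  [with T=0, V=6]  = -11

-11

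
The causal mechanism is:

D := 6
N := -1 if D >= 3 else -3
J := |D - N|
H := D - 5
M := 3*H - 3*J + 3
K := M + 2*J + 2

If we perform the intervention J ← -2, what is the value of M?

12

do(J=-2) replaces the equation J := |D - N| with the constant J = -2.
H = D - 5  [with D=6]  = 1
M = 3*H - 3*J + 3  [with H=1, J=-2]  = 12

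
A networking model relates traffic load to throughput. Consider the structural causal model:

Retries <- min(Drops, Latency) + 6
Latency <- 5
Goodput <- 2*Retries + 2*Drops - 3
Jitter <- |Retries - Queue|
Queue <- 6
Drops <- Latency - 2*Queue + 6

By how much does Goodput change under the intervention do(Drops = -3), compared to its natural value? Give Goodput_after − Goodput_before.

-8

The intervention breaks the incoming arrows to Drops: Drops <- Latency - 2*Queue + 6 no longer applies, and Drops = -3.
Retries = min(Drops, Latency) + 6  [with Drops=-3, Latency=5]  = 3
Goodput = 2*Retries + 2*Drops - 3  [with Retries=3, Drops=-3]  = -3
Without intervention: Drops = Latency - 2*Queue + 6  [with Latency=5, Queue=6]  = -1; Retries = min(Drops, Latency) + 6  [with Drops=-1, Latency=5]  = 5; Goodput = 2*Retries + 2*Drops - 3  [with Retries=5, Drops=-1]  = 5.
Change = -3 − 5 = -8.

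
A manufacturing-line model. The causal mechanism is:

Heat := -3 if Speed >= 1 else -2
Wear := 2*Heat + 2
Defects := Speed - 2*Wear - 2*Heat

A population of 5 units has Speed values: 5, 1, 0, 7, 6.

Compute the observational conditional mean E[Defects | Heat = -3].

Conditioning on Heat=-3 selects the 4 unit(s) with Speed ∈ {5, 1, 7, 6}. Their Defects values: 19, 15, 21, 20. Mean = 18.75.

18.75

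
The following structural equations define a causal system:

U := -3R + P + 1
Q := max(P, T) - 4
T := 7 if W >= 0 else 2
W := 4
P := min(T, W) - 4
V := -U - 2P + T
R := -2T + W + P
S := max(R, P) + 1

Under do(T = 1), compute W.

4

Under do(T=1), the mechanism T := 7 if W >= 0 else 2 is discarded; T is fixed at 1.
W is not downstream of the intervention, so its value is determined by the original equations.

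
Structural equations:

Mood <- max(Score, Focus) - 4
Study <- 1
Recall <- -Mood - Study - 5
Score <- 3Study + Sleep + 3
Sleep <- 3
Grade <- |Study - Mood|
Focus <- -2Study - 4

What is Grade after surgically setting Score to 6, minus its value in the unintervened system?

-3

The intervention breaks the incoming arrows to Score: Score <- 3Study + Sleep + 3 no longer applies, and Score = 6.
Focus = -2Study - 4  [with Study=1]  = -6
Mood = max(Score, Focus) - 4  [with Score=6, Focus=-6]  = 2
Grade = |Study - Mood|  [with Study=1, Mood=2]  = 1
Without intervention: Focus = -2Study - 4  [with Study=1]  = -6; Score = 3Study + Sleep + 3  [with Study=1, Sleep=3]  = 9; Mood = max(Score, Focus) - 4  [with Score=9, Focus=-6]  = 5; Grade = |Study - Mood|  [with Study=1, Mood=5]  = 4.
Change = 1 − 4 = -3.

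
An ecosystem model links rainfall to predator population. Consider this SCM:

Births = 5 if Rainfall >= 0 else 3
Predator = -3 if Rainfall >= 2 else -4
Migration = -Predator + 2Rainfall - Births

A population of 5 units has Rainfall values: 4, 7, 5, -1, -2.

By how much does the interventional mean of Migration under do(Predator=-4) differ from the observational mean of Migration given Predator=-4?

7

do(Predator=-4) breaks Predator's dependence on Rainfall. With Predator=-4 fixed, Migration across the units is 7, 13, 9, -1, -3, mean 5.
Observing Predator=-4 restricts to units where Predator's equation naturally yields -4: Rainfall ∈ {-1, -2}. In that subpopulation Migration = -1, -3, mean -2.
Difference = 5 − (-2) = 7.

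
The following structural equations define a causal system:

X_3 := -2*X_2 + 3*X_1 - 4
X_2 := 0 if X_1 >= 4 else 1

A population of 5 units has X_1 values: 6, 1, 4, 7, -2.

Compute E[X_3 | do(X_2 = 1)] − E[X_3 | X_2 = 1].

11.1

Every unit gets X_2=1 under the intervention. X_3 values become 12, -3, 6, 15, -12; E[X_3|do(X_2=1)] = 3.6.
E[X_3|X_2=1] averages over only the 2 units with X_2=1 (X_1 = 1, -2): X_3 = -3, -12, mean -7.5.
Difference = 3.6 − (-7.5) = 11.1.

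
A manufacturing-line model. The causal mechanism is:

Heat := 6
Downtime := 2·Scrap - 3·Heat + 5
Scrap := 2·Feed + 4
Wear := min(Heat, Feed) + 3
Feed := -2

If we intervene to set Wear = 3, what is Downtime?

do(Wear=3) replaces the equation Wear := min(Heat, Feed) + 3 with the constant Wear = 3.
Downtime is not downstream of the intervention, so its value is determined by the original equations.
Scrap = 2·Feed + 4  [with Feed=-2]  = 0
Downtime = 2·Scrap - 3·Heat + 5  [with Scrap=0, Heat=6]  = -13

-13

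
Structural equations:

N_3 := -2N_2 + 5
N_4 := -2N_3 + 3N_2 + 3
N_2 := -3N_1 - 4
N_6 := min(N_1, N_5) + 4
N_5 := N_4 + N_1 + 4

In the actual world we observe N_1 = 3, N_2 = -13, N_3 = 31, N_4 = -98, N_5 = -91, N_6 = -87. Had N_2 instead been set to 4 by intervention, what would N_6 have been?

Under do(N_2=4), the mechanism N_2 := -3N_1 - 4 is discarded; N_2 is fixed at 4.
N_3 = -2N_2 + 5  [with N_2=4]  = -3
N_4 = -2N_3 + 3N_2 + 3  [with N_3=-3, N_2=4]  = 21
N_5 = N_4 + N_1 + 4  [with N_4=21, N_1=3]  = 28
N_6 = min(N_1, N_5) + 4  [with N_1=3, N_5=28]  = 7

7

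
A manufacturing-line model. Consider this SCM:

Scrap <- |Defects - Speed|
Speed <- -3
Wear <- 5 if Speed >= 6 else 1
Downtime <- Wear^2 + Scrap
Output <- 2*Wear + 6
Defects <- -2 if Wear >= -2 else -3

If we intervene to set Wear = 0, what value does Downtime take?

Under do(Wear=0), the mechanism Wear <- 5 if Speed >= 6 else 1 is discarded; Wear is fixed at 0.
Defects = -2 if Wear >= -2 else -3  [with Wear=0]  = -2
Scrap = |Defects - Speed|  [with Defects=-2, Speed=-3]  = 1
Downtime = Wear^2 + Scrap  [with Wear=0, Scrap=1]  = 1

1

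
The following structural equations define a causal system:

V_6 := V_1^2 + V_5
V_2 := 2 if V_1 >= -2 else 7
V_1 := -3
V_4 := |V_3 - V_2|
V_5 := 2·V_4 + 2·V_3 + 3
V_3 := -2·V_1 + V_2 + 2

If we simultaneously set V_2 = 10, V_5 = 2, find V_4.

The joint intervention fixes V_2 = 10, V_5 = 2, removing each variable's own equation.
V_3 = -2·V_1 + V_2 + 2  [with V_1=-3, V_2=10]  = 18
V_4 = |V_3 - V_2|  [with V_3=18, V_2=10]  = 8

8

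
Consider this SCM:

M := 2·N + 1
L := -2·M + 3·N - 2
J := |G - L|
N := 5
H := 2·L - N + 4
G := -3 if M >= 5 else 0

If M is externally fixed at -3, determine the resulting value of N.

Under do(M=-3), the mechanism M := 2·N + 1 is discarded; M is fixed at -3.
N is not downstream of the intervention, so its value is determined by the original equations.

5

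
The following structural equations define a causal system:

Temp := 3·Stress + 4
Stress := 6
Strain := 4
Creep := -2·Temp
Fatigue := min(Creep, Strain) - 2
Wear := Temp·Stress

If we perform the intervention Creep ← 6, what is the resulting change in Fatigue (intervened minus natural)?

48

Under do(Creep=6), the mechanism Creep := -2·Temp is discarded; Creep is fixed at 6.
Fatigue = min(Creep, Strain) - 2  [with Creep=6, Strain=4]  = 2
Without intervention: Temp = 3·Stress + 4  [with Stress=6]  = 22; Creep = -2·Temp  [with Temp=22]  = -44; Fatigue = min(Creep, Strain) - 2  [with Creep=-44, Strain=4]  = -46.
Change = 2 − (-46) = 48.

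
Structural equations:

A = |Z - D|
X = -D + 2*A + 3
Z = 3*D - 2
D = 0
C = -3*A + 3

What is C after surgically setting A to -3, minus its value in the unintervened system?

15

do(A=-3) replaces the equation A = |Z - D| with the constant A = -3.
C = -3*A + 3  [with A=-3]  = 12
Without intervention: Z = 3*D - 2  [with D=0]  = -2; A = |Z - D|  [with Z=-2, D=0]  = 2; C = -3*A + 3  [with A=2]  = -3.
Change = 12 − (-3) = 15.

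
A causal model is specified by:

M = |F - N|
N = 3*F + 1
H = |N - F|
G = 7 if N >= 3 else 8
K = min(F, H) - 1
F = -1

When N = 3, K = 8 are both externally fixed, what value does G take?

7

The joint intervention fixes N = 3, K = 8, removing each variable's own equation.
G = 7 if N >= 3 else 8  [with N=3]  = 7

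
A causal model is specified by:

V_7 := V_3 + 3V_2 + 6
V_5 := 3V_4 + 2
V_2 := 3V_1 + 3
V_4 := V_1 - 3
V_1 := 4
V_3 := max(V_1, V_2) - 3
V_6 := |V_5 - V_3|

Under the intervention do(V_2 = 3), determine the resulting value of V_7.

Under do(V_2=3), the mechanism V_2 := 3V_1 + 3 is discarded; V_2 is fixed at 3.
V_3 = max(V_1, V_2) - 3  [with V_1=4, V_2=3]  = 1
V_7 = V_3 + 3V_2 + 6  [with V_3=1, V_2=3]  = 16

16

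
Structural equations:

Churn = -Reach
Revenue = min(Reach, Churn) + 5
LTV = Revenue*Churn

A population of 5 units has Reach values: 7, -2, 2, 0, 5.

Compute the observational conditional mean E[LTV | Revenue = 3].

Observing Revenue=3 restricts to units where Revenue's equation naturally yields 3: Reach ∈ {-2, 2}. In that subpopulation LTV = 6, -6, mean 0.

0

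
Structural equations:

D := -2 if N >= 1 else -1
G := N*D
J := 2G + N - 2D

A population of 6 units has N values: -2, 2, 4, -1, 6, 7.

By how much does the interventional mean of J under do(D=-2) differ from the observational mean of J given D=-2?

The intervention sets D=-2 in all 6 units regardless of N. Recomputing J per unit gives 10, -2, -8, 7, -14, -17; average -4.
E[J|D=-2] averages over only the 4 units with D=-2 (N = 2, 4, 6, 7): J = -2, -8, -14, -17, mean -10.25.
Difference = -4 − (-10.25) = 6.25.

6.25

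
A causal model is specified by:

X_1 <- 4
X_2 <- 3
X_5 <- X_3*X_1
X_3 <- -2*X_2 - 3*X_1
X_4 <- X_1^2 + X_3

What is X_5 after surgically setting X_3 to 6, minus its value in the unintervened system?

96

do(X_3=6) replaces the equation X_3 <- -2*X_2 - 3*X_1 with the constant X_3 = 6.
X_5 = X_3*X_1  [with X_3=6, X_1=4]  = 24
Without intervention: X_3 = -2*X_2 - 3*X_1  [with X_2=3, X_1=4]  = -18; X_5 = X_3*X_1  [with X_3=-18, X_1=4]  = -72.
Change = 24 − (-72) = 96.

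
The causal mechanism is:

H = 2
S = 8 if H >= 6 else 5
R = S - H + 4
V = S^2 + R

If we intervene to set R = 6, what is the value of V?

The intervention breaks the incoming arrows to R: R = S - H + 4 no longer applies, and R = 6.
S = 8 if H >= 6 else 5  [with H=2]  = 5
V = S^2 + R  [with S=5, R=6]  = 31

31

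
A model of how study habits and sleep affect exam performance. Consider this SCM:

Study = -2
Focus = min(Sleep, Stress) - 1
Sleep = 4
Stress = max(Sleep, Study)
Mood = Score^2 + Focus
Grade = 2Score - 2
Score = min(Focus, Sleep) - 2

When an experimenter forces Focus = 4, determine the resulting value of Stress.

Under do(Focus=4), the mechanism Focus = min(Sleep, Stress) - 1 is discarded; Focus is fixed at 4.
Since Stress is not a descendant of the intervened variable, it is unaffected.
Stress = max(Sleep, Study)  [with Sleep=4, Study=-2]  = 4

4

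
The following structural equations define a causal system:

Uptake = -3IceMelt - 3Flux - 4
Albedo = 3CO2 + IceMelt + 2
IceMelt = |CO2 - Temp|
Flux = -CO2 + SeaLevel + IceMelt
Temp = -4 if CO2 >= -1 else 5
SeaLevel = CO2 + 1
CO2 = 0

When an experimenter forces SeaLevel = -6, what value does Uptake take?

-10

Under do(SeaLevel=-6), the mechanism SeaLevel = CO2 + 1 is discarded; SeaLevel is fixed at -6.
Temp = -4 if CO2 >= -1 else 5  [with CO2=0]  = -4
IceMelt = |CO2 - Temp|  [with CO2=0, Temp=-4]  = 4
Flux = -CO2 + SeaLevel + IceMelt  [with CO2=0, SeaLevel=-6, IceMelt=4]  = -2
Uptake = -3IceMelt - 3Flux - 4  [with IceMelt=4, Flux=-2]  = -10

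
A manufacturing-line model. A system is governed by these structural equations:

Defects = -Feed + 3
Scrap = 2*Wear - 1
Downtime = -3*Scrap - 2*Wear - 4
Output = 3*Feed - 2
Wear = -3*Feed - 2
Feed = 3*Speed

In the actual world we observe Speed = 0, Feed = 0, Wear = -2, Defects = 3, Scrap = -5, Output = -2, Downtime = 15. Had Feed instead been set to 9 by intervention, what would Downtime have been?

231

Under do(Feed=9), the mechanism Feed = 3*Speed is discarded; Feed is fixed at 9.
Wear = -3*Feed - 2  [with Feed=9]  = -29
Scrap = 2*Wear - 1  [with Wear=-29]  = -59
Downtime = -3*Scrap - 2*Wear - 4  [with Scrap=-59, Wear=-29]  = 231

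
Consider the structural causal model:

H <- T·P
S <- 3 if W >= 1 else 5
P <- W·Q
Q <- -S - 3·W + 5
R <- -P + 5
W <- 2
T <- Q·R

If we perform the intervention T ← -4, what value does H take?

32

Intervening sets T = -4 and removes its equation (T <- Q·R).
S = 3 if W >= 1 else 5  [with W=2]  = 3
Q = -S - 3·W + 5  [with S=3, W=2]  = -4
P = W·Q  [with W=2, Q=-4]  = -8
H = T·P  [with T=-4, P=-8]  = 32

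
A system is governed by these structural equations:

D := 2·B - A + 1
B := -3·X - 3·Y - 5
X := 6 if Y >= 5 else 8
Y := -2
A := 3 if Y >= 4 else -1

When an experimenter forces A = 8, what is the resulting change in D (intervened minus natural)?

do(A=8) replaces the equation A := 3 if Y >= 4 else -1 with the constant A = 8.
X = 6 if Y >= 5 else 8  [with Y=-2]  = 8
B = -3·X - 3·Y - 5  [with X=8, Y=-2]  = -23
D = 2·B - A + 1  [with B=-23, A=8]  = -53
Without intervention: X = 6 if Y >= 5 else 8  [with Y=-2]  = 8; A = 3 if Y >= 4 else -1  [with Y=-2]  = -1; B = -3·X - 3·Y - 5  [with X=8, Y=-2]  = -23; D = 2·B - A + 1  [with B=-23, A=-1]  = -44.
Change = -53 − (-44) = -9.

-9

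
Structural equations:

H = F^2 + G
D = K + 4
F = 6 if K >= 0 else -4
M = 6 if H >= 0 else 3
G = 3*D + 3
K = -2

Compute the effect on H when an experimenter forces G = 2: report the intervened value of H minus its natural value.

-7

do(G=2) replaces the equation G = 3*D + 3 with the constant G = 2.
F = 6 if K >= 0 else -4  [with K=-2]  = -4
H = F^2 + G  [with F=-4, G=2]  = 18
Without intervention: D = K + 4  [with K=-2]  = 2; G = 3*D + 3  [with D=2]  = 9; F = 6 if K >= 0 else -4  [with K=-2]  = -4; H = F^2 + G  [with F=-4, G=9]  = 25.
Change = 18 − 25 = -7.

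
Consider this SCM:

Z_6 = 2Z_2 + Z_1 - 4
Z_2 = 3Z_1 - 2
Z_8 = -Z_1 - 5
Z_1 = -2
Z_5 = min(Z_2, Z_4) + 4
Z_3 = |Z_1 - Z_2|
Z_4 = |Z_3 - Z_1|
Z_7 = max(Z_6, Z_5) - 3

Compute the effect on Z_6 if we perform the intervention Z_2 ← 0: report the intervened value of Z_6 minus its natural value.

Under do(Z_2=0), the mechanism Z_2 = 3Z_1 - 2 is discarded; Z_2 is fixed at 0.
Z_6 = 2Z_2 + Z_1 - 4  [with Z_2=0, Z_1=-2]  = -6
Without intervention: Z_2 = 3Z_1 - 2  [with Z_1=-2]  = -8; Z_6 = 2Z_2 + Z_1 - 4  [with Z_2=-8, Z_1=-2]  = -22.
Change = -6 − (-22) = 16.

16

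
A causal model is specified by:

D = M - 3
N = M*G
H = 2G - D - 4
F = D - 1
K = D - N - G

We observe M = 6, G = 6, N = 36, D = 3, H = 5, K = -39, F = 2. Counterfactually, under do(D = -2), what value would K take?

Under do(D=-2), the mechanism D = M - 3 is discarded; D is fixed at -2.
N = M*G  [with M=6, G=6]  = 36
K = D - N - G  [with D=-2, N=36, G=6]  = -44

-44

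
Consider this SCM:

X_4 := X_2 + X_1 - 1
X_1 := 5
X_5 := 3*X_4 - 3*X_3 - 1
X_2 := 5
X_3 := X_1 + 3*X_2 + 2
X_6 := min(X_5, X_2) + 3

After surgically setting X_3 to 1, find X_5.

23

do(X_3=1) replaces the equation X_3 := X_1 + 3*X_2 + 2 with the constant X_3 = 1.
X_4 = X_2 + X_1 - 1  [with X_2=5, X_1=5]  = 9
X_5 = 3*X_4 - 3*X_3 - 1  [with X_4=9, X_3=1]  = 23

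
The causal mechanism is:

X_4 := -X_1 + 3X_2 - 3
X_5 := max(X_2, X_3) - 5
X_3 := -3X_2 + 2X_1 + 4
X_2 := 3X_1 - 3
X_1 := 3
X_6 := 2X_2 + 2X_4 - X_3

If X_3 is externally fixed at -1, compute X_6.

The intervention breaks the incoming arrows to X_3: X_3 := -3X_2 + 2X_1 + 4 no longer applies, and X_3 = -1.
X_2 = 3X_1 - 3  [with X_1=3]  = 6
X_4 = -X_1 + 3X_2 - 3  [with X_1=3, X_2=6]  = 12
X_6 = 2X_2 + 2X_4 - X_3  [with X_2=6, X_4=12, X_3=-1]  = 37

37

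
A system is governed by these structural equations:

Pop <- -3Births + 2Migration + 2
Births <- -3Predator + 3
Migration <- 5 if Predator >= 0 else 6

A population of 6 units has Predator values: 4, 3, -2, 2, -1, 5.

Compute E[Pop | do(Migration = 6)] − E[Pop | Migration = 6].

The intervention sets Migration=6 in all 6 units regardless of Predator. Recomputing Pop per unit gives 41, 32, -13, 23, -4, 50; average 21.5.
Observing Migration=6 restricts to units where Migration's equation naturally yields 6: Predator ∈ {-2, -1}. In that subpopulation Pop = -13, -4, mean -8.5.
Difference = 21.5 − (-8.5) = 30.

30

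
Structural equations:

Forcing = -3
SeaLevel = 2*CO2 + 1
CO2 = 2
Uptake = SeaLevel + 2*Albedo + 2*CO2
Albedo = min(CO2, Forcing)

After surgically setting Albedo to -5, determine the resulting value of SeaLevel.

The intervention breaks the incoming arrows to Albedo: Albedo = min(CO2, Forcing) no longer applies, and Albedo = -5.
SeaLevel is not downstream of the intervention, so its value is determined by the original equations.
SeaLevel = 2*CO2 + 1  [with CO2=2]  = 5

5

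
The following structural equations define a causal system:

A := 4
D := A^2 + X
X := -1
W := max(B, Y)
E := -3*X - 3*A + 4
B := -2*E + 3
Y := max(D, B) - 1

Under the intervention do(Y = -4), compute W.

13

Intervening sets Y = -4 and removes its equation (Y := max(D, B) - 1).
E = -3*X - 3*A + 4  [with X=-1, A=4]  = -5
B = -2*E + 3  [with E=-5]  = 13
W = max(B, Y)  [with B=13, Y=-4]  = 13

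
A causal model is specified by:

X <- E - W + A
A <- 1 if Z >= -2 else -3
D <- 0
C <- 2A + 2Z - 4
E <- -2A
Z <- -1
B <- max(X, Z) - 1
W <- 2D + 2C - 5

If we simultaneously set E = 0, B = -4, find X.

Setting E = 0, B = -4 by intervention discards those variables' equations.
A = 1 if Z >= -2 else -3  [with Z=-1]  = 1
C = 2A + 2Z - 4  [with A=1, Z=-1]  = -4
W = 2D + 2C - 5  [with D=0, C=-4]  = -13
X = E - W + A  [with E=0, W=-13, A=1]  = 14

14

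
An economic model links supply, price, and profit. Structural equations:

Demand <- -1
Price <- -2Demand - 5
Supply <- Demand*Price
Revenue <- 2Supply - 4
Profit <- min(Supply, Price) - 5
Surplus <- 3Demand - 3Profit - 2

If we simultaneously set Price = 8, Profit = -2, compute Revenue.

The joint intervention fixes Price = 8, Profit = -2, removing each variable's own equation.
Supply = Demand*Price  [with Demand=-1, Price=8]  = -8
Revenue = 2Supply - 4  [with Supply=-8]  = -20

-20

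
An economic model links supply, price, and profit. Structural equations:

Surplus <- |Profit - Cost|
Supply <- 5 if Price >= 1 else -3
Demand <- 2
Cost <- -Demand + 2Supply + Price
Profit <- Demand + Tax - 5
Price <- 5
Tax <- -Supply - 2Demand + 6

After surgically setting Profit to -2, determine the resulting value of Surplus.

Intervening sets Profit = -2 and removes its equation (Profit <- Demand + Tax - 5).
Supply = 5 if Price >= 1 else -3  [with Price=5]  = 5
Cost = -Demand + 2Supply + Price  [with Demand=2, Supply=5, Price=5]  = 13
Surplus = |Profit - Cost|  [with Profit=-2, Cost=13]  = 15

15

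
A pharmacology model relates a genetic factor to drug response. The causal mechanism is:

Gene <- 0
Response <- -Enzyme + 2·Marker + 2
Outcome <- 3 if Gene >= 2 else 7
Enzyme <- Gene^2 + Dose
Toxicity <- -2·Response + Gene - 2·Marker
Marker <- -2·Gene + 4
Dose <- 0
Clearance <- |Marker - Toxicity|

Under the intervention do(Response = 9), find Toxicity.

-26

The intervention breaks the incoming arrows to Response: Response <- -Enzyme + 2·Marker + 2 no longer applies, and Response = 9.
Marker = -2·Gene + 4  [with Gene=0]  = 4
Toxicity = -2·Response + Gene - 2·Marker  [with Response=9, Gene=0, Marker=4]  = -26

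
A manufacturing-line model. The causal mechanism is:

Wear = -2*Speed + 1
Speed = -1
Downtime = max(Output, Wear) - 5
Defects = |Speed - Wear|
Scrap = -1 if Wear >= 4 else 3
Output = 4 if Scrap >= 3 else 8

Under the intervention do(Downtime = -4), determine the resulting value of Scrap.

do(Downtime=-4) replaces the equation Downtime = max(Output, Wear) - 5 with the constant Downtime = -4.
No directed path runs from Downtime to Scrap, so Scrap keeps its natural value.
Wear = -2*Speed + 1  [with Speed=-1]  = 3
Scrap = -1 if Wear >= 4 else 3  [with Wear=3]  = 3

3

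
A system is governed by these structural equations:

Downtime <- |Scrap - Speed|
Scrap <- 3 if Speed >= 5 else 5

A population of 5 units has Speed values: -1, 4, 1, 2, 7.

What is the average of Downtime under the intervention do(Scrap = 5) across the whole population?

3.2

do(Scrap=5) breaks Scrap's dependence on Speed. With Scrap=5 fixed, Downtime across the units is 6, 1, 4, 3, 2, mean 3.2.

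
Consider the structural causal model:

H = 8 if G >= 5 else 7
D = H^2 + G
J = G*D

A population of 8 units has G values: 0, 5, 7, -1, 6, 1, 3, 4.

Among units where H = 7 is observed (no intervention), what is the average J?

Observing H=7 restricts to units where H's equation naturally yields 7: G ∈ {0, -1, 1, 3, 4}. In that subpopulation J = 0, -48, 50, 156, 212, mean 74.

74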